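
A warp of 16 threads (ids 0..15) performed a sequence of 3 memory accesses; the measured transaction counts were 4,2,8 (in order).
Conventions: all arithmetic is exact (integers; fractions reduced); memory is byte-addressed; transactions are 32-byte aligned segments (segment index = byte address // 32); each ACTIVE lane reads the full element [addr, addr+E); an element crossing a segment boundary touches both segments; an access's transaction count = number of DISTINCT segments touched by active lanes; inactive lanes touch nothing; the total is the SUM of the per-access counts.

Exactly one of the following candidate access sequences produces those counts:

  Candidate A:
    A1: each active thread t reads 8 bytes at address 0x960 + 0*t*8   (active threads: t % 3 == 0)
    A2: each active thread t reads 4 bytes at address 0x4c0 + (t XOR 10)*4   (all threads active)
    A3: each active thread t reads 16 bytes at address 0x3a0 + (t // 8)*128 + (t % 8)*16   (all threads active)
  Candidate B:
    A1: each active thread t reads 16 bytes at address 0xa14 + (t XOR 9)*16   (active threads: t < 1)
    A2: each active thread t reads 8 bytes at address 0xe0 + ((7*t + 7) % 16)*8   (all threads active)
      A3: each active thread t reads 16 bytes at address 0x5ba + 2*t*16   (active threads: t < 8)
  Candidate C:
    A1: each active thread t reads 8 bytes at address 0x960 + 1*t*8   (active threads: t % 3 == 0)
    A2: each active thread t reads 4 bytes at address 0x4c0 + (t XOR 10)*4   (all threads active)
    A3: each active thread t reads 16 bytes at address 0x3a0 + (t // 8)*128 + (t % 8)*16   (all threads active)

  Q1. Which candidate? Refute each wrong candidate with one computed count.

A: A1 gives 1 transaction, not 4
B: A1 gives 1 transaction, not 4
C: all counts match (4,2,8)

Answer: C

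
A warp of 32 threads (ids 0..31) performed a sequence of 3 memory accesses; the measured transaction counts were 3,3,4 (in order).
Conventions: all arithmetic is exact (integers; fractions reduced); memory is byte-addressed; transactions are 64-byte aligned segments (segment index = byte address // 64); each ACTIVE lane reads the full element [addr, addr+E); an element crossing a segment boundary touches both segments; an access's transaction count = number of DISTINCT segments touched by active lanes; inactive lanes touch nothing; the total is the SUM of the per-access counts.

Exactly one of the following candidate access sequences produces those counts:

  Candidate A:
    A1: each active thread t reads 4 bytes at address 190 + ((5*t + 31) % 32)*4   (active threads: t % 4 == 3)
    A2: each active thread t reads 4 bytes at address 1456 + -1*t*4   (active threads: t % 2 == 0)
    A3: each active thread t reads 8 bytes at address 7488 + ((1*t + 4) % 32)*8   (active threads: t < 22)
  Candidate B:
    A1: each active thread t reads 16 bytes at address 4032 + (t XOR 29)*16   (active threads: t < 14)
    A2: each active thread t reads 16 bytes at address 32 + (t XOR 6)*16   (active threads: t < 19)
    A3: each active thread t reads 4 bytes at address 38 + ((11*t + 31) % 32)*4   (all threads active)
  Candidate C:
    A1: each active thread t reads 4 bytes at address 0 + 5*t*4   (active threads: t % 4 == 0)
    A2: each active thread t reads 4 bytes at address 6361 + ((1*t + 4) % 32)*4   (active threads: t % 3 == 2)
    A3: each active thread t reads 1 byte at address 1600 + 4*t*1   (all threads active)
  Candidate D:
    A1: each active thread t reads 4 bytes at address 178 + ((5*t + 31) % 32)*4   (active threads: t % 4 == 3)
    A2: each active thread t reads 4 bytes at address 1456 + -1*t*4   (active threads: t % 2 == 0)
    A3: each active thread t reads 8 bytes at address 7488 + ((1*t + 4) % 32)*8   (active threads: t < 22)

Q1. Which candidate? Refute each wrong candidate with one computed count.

A: A1 gives 2 transactions, not 3
B: A1 gives 4 transactions, not 3
C: A1 gives 8 transactions, not 3
D: all counts match (3,3,4)

Answer: D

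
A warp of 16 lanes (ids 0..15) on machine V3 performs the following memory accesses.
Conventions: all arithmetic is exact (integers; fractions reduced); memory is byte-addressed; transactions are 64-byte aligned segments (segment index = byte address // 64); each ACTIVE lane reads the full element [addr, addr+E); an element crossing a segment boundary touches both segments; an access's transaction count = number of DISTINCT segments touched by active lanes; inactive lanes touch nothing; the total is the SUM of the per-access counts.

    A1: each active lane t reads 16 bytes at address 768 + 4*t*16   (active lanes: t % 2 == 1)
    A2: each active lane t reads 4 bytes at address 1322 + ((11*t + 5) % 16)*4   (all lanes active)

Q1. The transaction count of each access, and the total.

A1: 8 transactions
A2: 2 transactions

Answer: 8,2; total 10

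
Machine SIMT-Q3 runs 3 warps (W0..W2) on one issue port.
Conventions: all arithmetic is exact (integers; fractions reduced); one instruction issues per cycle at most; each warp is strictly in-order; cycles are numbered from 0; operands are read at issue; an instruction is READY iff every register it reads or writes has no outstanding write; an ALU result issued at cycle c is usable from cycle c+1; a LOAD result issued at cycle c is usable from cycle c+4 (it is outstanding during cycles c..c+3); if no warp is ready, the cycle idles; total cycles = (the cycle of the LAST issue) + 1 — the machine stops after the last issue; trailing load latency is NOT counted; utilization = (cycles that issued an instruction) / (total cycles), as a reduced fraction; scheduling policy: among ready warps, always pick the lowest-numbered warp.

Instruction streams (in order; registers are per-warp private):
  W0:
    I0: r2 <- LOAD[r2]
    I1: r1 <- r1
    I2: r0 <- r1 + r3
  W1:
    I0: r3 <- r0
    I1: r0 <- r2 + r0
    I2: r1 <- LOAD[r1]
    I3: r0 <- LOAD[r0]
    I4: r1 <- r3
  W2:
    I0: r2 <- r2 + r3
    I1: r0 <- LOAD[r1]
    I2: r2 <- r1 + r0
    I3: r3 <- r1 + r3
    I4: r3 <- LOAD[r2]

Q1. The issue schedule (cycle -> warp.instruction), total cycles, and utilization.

cycle 0: W0.I0
cycle 1: W0.I1
cycle 2: W0.I2
cycle 3: W1.I0
cycle 4: W1.I1
cycle 5: W1.I2
cycle 6: W1.I3
cycle 7: W2.I0
cycle 8: W2.I1
cycle 9: W1.I4
cycle 10: idle
cycle 11: idle
cycle 12: W2.I2
cycle 13: W2.I3
cycle 14: W2.I4

Answer: 15 cycles, utilization 13/15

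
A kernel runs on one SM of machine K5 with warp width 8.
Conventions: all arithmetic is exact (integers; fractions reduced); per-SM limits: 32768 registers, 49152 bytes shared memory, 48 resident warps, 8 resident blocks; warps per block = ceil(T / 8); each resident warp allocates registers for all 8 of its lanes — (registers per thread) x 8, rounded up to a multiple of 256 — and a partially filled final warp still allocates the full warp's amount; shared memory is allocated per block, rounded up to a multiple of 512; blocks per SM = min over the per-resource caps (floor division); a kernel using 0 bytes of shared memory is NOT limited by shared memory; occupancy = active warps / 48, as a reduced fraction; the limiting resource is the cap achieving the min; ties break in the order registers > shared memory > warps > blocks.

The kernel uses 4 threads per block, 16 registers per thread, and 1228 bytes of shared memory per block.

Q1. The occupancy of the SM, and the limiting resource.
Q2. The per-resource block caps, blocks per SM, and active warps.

Answer: occupancy 1/6, limited by blocks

registers: 128 blocks
shared memory: 32 blocks
warps: 48 blocks
blocks: 8 blocks

Answer: 8 blocks, 8 active warps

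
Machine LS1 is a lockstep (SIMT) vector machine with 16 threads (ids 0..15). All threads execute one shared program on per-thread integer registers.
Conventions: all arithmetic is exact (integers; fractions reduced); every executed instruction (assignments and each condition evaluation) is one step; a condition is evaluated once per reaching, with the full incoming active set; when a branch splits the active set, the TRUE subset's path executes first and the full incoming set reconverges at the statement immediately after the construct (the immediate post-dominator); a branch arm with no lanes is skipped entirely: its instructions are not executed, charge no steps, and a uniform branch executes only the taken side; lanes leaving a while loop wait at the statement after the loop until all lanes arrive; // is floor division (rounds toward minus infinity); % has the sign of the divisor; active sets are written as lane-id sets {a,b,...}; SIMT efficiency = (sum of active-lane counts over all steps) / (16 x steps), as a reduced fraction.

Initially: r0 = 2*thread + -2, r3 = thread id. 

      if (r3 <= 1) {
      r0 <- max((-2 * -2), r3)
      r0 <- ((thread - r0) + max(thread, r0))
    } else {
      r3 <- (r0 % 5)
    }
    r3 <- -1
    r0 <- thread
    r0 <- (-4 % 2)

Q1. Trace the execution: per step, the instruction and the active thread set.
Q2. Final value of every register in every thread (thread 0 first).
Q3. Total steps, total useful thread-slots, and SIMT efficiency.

step 0: eval (r3 <= 1)               {0,1,2,3,4,5,6,7,8,9,10,11,12,13,14,15}
step 1: r0 <- max((-2 * -2), r3)     {0,1}
step 2: r0 <- ((thread - r0) + max(thread, r0)) {0,1}
step 3: r3 <- (r0 % 5)               {2,3,4,5,6,7,8,9,10,11,12,13,14,15}
step 4: r3 <- -1                     {0,1,2,3,4,5,6,7,8,9,10,11,12,13,14,15}
step 5: r0 <- thread                 {0,1,2,3,4,5,6,7,8,9,10,11,12,13,14,15}
step 6: r0 <- (-4 % 2)               {0,1,2,3,4,5,6,7,8,9,10,11,12,13,14,15}

Answer: 7 steps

r0: 0,0,0,0,0,0,0,0,0,0,0,0,0,0,0,0
r3: -1,-1,-1,-1,-1,-1,-1,-1,-1,-1,-1,-1,-1,-1,-1,-1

steps = 7; useful = 82; efficiency = 82/112 = 41/56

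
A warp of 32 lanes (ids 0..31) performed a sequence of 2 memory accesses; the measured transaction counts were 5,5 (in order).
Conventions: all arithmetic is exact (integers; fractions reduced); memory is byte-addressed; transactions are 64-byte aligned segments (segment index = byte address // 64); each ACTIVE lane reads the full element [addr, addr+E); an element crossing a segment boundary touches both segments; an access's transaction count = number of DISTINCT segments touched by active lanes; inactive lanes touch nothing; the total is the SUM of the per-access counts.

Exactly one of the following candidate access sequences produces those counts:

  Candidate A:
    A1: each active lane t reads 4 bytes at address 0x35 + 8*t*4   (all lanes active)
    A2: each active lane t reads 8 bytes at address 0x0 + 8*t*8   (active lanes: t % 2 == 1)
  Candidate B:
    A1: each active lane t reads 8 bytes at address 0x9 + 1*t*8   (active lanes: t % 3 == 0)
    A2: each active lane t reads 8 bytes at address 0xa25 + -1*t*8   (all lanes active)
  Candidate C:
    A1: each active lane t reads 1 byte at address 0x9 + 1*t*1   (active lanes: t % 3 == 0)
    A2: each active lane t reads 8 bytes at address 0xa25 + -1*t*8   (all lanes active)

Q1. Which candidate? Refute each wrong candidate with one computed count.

A: A1 gives 17 transactions, not 5
C: A1 gives 1 transaction, not 5
B: all counts match (5,5)

Answer: B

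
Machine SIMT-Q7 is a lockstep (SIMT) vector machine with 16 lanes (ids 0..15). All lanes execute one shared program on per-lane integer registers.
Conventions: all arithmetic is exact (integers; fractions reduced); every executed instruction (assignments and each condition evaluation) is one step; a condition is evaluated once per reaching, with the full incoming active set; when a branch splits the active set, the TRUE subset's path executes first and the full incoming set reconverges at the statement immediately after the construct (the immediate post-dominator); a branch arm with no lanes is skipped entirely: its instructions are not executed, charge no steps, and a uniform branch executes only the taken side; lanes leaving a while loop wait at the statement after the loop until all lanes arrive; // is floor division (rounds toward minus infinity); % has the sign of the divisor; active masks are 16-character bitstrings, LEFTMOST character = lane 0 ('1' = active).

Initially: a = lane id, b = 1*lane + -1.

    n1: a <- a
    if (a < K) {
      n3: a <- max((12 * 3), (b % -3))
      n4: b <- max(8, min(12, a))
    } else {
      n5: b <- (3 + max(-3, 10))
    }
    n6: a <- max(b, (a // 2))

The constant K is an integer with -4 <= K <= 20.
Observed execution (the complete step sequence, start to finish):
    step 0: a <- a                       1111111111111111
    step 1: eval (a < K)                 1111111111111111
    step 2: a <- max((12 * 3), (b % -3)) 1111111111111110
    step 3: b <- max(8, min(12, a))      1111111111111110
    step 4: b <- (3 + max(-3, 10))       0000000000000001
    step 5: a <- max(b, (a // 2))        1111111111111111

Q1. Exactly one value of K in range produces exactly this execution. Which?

Answer: K = 15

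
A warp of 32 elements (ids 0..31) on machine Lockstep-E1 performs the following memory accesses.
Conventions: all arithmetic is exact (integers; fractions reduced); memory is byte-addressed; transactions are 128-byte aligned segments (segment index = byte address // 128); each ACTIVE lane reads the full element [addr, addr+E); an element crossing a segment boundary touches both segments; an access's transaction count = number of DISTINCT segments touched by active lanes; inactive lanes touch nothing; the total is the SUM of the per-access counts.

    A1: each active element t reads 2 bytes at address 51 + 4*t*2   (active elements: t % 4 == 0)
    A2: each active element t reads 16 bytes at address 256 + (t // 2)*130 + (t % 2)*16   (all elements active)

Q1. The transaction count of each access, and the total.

A1: 3 transactions
A2: 16 transactions

Answer: 3,16; total 19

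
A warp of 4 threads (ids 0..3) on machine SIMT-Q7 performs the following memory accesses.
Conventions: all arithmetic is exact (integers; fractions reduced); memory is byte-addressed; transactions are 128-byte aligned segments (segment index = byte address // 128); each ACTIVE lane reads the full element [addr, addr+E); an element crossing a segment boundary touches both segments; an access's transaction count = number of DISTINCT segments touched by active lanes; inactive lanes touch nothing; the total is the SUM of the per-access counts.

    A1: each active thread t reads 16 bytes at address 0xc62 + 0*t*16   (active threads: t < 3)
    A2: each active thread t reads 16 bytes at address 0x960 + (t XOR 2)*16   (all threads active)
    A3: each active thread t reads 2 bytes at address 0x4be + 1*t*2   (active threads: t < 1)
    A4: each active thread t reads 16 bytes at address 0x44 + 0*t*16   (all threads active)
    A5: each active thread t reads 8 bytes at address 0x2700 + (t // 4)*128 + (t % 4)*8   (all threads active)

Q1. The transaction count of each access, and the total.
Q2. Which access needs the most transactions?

A1: 1 transaction
A2: 2 transactions
A3: 1 transaction
A4: 1 transaction
A5: 1 transaction

Answer: 1,2,1,1,1; total 6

Answer: A2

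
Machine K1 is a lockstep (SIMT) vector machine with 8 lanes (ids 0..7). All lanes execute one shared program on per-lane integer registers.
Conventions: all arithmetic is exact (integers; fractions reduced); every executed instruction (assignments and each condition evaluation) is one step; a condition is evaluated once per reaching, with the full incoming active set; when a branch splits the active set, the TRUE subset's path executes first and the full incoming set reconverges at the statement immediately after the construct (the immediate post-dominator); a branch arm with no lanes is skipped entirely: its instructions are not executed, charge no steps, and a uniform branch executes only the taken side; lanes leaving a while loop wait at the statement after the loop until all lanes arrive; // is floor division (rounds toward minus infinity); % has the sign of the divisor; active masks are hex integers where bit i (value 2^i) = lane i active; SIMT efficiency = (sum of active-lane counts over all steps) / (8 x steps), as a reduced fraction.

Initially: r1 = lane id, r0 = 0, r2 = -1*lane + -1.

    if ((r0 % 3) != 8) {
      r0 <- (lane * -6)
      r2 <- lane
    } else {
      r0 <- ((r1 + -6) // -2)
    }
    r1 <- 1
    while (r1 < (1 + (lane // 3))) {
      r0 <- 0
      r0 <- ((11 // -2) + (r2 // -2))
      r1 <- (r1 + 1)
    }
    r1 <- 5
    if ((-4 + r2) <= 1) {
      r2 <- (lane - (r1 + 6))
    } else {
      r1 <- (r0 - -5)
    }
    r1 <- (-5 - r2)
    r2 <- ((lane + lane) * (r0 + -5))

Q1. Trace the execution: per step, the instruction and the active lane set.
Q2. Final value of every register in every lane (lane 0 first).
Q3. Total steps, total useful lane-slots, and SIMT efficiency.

step 0: eval ((r0 % 3) != 8)         0xff
step 1: r0 <- (lane * -6)            0xff
step 2: r2 <- lane                   0xff
step 3: r1 <- 1                      0xff
step 4: eval (r1 < (1 + (lane // 3))) 0xff
step 5: r0 <- 0                      0xf8
step 6: r0 <- ((11 // -2) + (r2 // -2)) 0xf8
step 7: r1 <- (r1 + 1)               0xf8
step 8: eval (r1 < (1 + (lane // 3))) 0xf8
step 9: r0 <- 0                      0xc0
step 10: r0 <- ((11 // -2) + (r2 // -2)) 0xc0
step 11: r1 <- (r1 + 1)               0xc0
step 12: eval (r1 < (1 + (lane // 3))) 0xc0
step 13: r1 <- 5                      0xff
step 14: eval ((-4 + r2) <= 1)        0xff
step 15: r2 <- (lane - (r1 + 6))      0x3f
step 16: r1 <- (r0 - -5)              0xc0
step 17: r1 <- (-5 - r2)              0xff
step 18: r2 <- ((lane + lane) * (r0 + -5)) 0xff

Answer: 19 steps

r1: 6,5,4,3,2,1,-11,-12
r0: 0,-6,-12,-8,-8,-9,-9,-10
r2: 0,-22,-68,-78,-104,-140,-168,-210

steps = 19; useful = 108; efficiency = 108/152 = 27/38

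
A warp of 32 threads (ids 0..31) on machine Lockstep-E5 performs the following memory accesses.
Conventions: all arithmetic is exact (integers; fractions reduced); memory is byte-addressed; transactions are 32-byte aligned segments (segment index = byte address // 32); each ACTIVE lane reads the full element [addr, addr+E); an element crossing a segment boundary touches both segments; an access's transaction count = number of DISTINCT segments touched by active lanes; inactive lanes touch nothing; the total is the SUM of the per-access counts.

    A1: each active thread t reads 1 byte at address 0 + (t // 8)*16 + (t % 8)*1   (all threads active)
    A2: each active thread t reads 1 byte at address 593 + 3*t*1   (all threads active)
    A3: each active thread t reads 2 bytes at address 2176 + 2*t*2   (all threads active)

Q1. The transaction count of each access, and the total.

A1: 2 transactions
A2: 4 transactions
A3: 4 transactions

Answer: 2,4,4; total 10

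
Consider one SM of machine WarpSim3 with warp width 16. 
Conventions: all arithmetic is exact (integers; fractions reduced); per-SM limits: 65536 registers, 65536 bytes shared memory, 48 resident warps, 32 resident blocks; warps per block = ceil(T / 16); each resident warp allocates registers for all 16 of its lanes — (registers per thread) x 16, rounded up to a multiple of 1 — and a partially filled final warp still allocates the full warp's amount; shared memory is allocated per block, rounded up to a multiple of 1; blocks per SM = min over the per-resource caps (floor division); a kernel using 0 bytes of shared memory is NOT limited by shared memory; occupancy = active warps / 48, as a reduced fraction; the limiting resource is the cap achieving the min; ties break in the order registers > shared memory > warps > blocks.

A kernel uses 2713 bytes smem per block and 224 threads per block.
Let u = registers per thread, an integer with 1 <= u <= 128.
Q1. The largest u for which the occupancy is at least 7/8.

Answer: u = 97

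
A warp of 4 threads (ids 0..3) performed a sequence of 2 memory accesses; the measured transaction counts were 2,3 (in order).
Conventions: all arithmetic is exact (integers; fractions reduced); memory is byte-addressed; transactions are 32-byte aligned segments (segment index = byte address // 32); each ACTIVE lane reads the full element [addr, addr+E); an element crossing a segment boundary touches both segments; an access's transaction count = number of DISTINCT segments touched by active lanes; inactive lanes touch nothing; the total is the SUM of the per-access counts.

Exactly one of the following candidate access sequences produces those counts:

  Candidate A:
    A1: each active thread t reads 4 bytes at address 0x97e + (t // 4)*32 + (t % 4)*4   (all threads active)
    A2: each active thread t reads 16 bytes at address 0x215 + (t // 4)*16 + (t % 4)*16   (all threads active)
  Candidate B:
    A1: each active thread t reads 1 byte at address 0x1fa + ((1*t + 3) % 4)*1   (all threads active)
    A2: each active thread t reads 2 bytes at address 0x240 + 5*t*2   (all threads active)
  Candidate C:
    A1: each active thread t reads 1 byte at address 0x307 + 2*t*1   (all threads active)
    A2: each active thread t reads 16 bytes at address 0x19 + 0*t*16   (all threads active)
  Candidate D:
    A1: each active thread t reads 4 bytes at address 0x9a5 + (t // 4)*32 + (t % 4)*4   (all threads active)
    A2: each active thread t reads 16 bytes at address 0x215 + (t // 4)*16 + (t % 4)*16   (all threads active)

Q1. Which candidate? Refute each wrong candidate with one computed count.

B: A1 gives 1 transaction, not 2
C: A1 gives 1 transaction, not 2
D: A1 gives 1 transaction, not 2
A: all counts match (2,3)

Answer: A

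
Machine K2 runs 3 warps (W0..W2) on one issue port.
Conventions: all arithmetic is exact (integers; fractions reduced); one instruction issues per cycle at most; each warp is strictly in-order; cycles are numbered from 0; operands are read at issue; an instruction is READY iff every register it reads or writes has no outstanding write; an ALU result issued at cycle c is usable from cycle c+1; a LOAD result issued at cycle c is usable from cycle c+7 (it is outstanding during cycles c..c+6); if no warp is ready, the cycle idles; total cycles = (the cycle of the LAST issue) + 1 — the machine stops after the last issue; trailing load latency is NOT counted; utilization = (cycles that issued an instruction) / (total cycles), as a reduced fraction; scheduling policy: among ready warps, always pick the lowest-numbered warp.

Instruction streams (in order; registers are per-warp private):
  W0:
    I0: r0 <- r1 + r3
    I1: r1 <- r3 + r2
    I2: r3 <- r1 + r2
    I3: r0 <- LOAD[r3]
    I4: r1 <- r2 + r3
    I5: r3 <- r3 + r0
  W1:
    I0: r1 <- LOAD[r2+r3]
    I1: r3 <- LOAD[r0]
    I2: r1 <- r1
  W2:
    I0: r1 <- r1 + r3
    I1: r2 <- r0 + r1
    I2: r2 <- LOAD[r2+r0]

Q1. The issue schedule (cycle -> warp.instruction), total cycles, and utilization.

cycle 0: W0.I0
cycle 1: W0.I1
cycle 2: W0.I2
cycle 3: W0.I3
cycle 4: W0.I4
cycle 5: W1.I0
cycle 6: W1.I1
cycle 7: W2.I0
cycle 8: W2.I1
cycle 9: W2.I2
cycle 10: W0.I5
cycle 11: idle
cycle 12: W1.I2

Answer: 13 cycles, utilization 12/13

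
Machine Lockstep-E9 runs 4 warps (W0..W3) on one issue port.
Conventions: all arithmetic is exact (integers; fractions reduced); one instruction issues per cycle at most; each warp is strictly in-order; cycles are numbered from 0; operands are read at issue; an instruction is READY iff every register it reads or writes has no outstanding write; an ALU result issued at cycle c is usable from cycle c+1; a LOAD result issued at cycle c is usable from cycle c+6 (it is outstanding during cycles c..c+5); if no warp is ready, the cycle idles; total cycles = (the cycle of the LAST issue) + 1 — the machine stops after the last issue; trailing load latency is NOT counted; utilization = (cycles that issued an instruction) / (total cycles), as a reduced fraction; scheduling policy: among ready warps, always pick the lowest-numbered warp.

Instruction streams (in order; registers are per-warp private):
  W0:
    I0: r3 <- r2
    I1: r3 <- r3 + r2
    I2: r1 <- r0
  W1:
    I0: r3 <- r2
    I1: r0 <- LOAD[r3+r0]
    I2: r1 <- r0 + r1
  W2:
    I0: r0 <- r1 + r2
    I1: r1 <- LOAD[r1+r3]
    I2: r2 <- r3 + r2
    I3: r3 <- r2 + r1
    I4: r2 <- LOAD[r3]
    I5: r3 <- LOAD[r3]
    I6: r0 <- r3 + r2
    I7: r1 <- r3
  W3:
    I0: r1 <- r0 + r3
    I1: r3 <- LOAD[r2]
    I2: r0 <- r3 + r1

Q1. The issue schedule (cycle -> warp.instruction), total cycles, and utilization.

cycle 0: W0.I0
cycle 1: W0.I1
cycle 2: W0.I2
cycle 3: W1.I0
cycle 4: W1.I1
cycle 5: W2.I0
cycle 6: W2.I1
cycle 7: W2.I2
cycle 8: W3.I0
cycle 9: W3.I1
cycle 10: W1.I2
cycle 11: idle
cycle 12: W2.I3
cycle 13: W2.I4
cycle 14: W2.I5
cycle 15: W3.I2
cycle 16: idle
cycle 17: idle
cycle 18: idle
cycle 19: idle
cycle 20: W2.I6
cycle 21: W2.I7

Answer: 22 cycles, utilization 17/22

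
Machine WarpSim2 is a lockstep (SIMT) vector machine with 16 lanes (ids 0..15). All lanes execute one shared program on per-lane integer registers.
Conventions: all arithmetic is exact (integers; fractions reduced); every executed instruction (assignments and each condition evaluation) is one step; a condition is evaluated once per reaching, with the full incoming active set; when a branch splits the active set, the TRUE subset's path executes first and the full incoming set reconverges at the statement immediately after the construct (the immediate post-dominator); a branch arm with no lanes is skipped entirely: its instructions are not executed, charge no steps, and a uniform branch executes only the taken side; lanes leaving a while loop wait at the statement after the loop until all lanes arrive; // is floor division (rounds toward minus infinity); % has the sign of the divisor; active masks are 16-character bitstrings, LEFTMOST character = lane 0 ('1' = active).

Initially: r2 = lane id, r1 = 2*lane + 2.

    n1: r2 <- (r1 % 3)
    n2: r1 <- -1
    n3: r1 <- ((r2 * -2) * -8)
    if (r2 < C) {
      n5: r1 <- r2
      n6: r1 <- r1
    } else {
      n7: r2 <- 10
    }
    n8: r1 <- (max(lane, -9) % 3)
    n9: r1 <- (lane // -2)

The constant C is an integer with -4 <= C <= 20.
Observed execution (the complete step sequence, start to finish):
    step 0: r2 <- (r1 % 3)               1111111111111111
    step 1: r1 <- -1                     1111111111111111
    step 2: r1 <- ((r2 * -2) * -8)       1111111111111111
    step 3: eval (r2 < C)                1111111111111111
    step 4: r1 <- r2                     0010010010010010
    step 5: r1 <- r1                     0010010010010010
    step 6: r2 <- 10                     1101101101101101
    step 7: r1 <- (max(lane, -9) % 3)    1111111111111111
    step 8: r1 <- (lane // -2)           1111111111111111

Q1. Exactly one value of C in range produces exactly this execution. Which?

Answer: C = 1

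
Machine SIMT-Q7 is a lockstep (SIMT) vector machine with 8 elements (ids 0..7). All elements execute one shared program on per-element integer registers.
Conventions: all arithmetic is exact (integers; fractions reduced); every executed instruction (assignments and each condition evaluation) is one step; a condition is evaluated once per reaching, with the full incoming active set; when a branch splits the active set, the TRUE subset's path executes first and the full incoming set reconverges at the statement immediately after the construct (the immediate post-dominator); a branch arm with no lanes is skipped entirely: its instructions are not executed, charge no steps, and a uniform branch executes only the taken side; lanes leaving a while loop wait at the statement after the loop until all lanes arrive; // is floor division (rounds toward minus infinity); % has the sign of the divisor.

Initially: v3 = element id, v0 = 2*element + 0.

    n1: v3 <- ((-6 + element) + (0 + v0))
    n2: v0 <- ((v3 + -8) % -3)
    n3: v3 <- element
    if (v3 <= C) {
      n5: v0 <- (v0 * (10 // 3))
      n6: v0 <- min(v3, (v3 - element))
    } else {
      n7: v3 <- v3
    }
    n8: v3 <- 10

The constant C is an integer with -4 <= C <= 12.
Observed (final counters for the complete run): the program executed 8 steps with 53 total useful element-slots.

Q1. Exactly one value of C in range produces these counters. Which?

Answer: C = 4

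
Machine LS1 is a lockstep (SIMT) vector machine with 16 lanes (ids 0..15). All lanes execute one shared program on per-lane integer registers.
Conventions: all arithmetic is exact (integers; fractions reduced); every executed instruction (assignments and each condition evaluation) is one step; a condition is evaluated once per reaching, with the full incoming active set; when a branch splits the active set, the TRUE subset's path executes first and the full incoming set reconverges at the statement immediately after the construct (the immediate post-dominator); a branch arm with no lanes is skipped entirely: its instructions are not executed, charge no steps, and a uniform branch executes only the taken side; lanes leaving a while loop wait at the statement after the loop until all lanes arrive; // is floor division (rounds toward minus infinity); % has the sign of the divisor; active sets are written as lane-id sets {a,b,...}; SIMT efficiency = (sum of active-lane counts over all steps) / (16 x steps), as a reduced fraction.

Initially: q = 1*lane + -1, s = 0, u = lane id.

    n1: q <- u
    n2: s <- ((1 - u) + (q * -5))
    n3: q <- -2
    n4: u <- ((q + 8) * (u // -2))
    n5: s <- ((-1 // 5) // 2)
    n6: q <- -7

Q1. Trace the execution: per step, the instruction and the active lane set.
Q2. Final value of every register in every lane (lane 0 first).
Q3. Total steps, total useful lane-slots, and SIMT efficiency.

step 0: q <- u                       {0,1,2,3,4,5,6,7,8,9,10,11,12,13,14,15}
step 1: s <- ((1 - u) + (q * -5))    {0,1,2,3,4,5,6,7,8,9,10,11,12,13,14,15}
step 2: q <- -2                      {0,1,2,3,4,5,6,7,8,9,10,11,12,13,14,15}
step 3: u <- ((q + 8) * (u // -2))   {0,1,2,3,4,5,6,7,8,9,10,11,12,13,14,15}
step 4: s <- ((-1 // 5) // 2)        {0,1,2,3,4,5,6,7,8,9,10,11,12,13,14,15}
step 5: q <- -7                      {0,1,2,3,4,5,6,7,8,9,10,11,12,13,14,15}

Answer: 6 steps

q: -7,-7,-7,-7,-7,-7,-7,-7,-7,-7,-7,-7,-7,-7,-7,-7
s: -1,-1,-1,-1,-1,-1,-1,-1,-1,-1,-1,-1,-1,-1,-1,-1
u: 0,-6,-6,-12,-12,-18,-18,-24,-24,-30,-30,-36,-36,-42,-42,-48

steps = 6; useful = 96; efficiency = 96/96 = 1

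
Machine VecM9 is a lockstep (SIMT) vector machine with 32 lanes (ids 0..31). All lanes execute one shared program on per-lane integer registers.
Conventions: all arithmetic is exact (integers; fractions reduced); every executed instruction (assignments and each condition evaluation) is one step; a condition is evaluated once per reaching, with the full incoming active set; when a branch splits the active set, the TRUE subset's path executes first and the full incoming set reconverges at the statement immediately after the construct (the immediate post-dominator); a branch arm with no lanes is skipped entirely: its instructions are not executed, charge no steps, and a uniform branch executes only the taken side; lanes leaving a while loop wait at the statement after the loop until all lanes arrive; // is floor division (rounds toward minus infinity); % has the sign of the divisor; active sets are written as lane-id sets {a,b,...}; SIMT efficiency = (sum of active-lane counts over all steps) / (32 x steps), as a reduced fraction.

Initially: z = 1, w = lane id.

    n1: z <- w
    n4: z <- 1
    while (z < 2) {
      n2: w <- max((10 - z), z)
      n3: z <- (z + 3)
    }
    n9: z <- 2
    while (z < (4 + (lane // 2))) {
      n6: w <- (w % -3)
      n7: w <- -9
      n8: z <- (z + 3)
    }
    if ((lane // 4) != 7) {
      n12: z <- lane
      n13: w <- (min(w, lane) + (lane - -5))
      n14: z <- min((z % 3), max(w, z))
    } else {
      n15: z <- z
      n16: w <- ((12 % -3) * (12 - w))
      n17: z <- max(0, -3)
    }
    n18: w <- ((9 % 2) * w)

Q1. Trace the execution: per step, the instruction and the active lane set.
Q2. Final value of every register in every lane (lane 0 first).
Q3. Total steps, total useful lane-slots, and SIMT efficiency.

step 0: z <- w                       {0,1,2,3,4,5,6,7,8,9,10,11,12,13,14,15,16,17,18,19,20,21,22,23,24,25,26,27,28,29,30,31}
step 1: z <- 1                       {0,1,2,3,4,5,6,7,8,9,10,11,12,13,14,15,16,17,18,19,20,21,22,23,24,25,26,27,28,29,30,31}
step 2: eval (z < 2)                 {0,1,2,3,4,5,6,7,8,9,10,11,12,13,14,15,16,17,18,19,20,21,22,23,24,25,26,27,28,29,30,31}
step 3: w <- max((10 - z), z)        {0,1,2,3,4,5,6,7,8,9,10,11,12,13,14,15,16,17,18,19,20,21,22,23,24,25,26,27,28,29,30,31}
step 4: z <- (z + 3)                 {0,1,2,3,4,5,6,7,8,9,10,11,12,13,14,15,16,17,18,19,20,21,22,23,24,25,26,27,28,29,30,31}
step 5: eval (z < 2)                 {0,1,2,3,4,5,6,7,8,9,10,11,12,13,14,15,16,17,18,19,20,21,22,23,24,25,26,27,28,29,30,31}
step 6: z <- 2                       {0,1,2,3,4,5,6,7,8,9,10,11,12,13,14,15,16,17,18,19,20,21,22,23,24,25,26,27,28,29,30,31}
step 7: eval (z < (4 + (lane // 2))) {0,1,2,3,4,5,6,7,8,9,10,11,12,13,14,15,16,17,18,19,20,21,22,23,24,25,26,27,28,29,30,31}
step 8: w <- (w % -3)                {0,1,2,3,4,5,6,7,8,9,10,11,12,13,14,15,16,17,18,19,20,21,22,23,24,25,26,27,28,29,30,31}
step 9: w <- -9                      {0,1,2,3,4,5,6,7,8,9,10,11,12,13,14,15,16,17,18,19,20,21,22,23,24,25,26,27,28,29,30,31}
step 10: z <- (z + 3)                 {0,1,2,3,4,5,6,7,8,9,10,11,12,13,14,15,16,17,18,19,20,21,22,23,24,25,26,27,28,29,30,31}
step 11: eval (z < (4 + (lane // 2))) {0,1,2,3,4,5,6,7,8,9,10,11,12,13,14,15,16,17,18,19,20,21,22,23,24,25,26,27,28,29,30,31}
step 12: w <- (w % -3)                {4,5,6,7,8,9,10,11,12,13,14,15,16,17,18,19,20,21,22,23,24,25,26,27,28,29,30,31}
step 13: w <- -9                      {4,5,6,7,8,9,10,11,12,13,14,15,16,17,18,19,20,21,22,23,24,25,26,27,28,29,30,31}
step 14: z <- (z + 3)                 {4,5,6,7,8,9,10,11,12,13,14,15,16,17,18,19,20,21,22,23,24,25,26,27,28,29,30,31}
step 15: eval (z < (4 + (lane // 2))) {4,5,6,7,8,9,10,11,12,13,14,15,16,17,18,19,20,21,22,23,24,25,26,27,28,29,30,31}
step 16: w <- (w % -3)                {10,11,12,13,14,15,16,17,18,19,20,21,22,23,24,25,26,27,28,29,30,31}
step 17: w <- -9                      {10,11,12,13,14,15,16,17,18,19,20,21,22,23,24,25,26,27,28,29,30,31}
step 18: z <- (z + 3)                 {10,11,12,13,14,15,16,17,18,19,20,21,22,23,24,25,26,27,28,29,30,31}
step 19: eval (z < (4 + (lane // 2))) {10,11,12,13,14,15,16,17,18,19,20,21,22,23,24,25,26,27,28,29,30,31}
step 20: w <- (w % -3)                {16,17,18,19,20,21,22,23,24,25,26,27,28,29,30,31}
step 21: w <- -9                      {16,17,18,19,20,21,22,23,24,25,26,27,28,29,30,31}
step 22: z <- (z + 3)                 {16,17,18,19,20,21,22,23,24,25,26,27,28,29,30,31}
step 23: eval (z < (4 + (lane // 2))) {16,17,18,19,20,21,22,23,24,25,26,27,28,29,30,31}
step 24: w <- (w % -3)                {22,23,24,25,26,27,28,29,30,31}
step 25: w <- -9                      {22,23,24,25,26,27,28,29,30,31}
step 26: z <- (z + 3)                 {22,23,24,25,26,27,28,29,30,31}
step 27: eval (z < (4 + (lane // 2))) {22,23,24,25,26,27,28,29,30,31}
step 28: w <- (w % -3)                {28,29,30,31}
step 29: w <- -9                      {28,29,30,31}
step 30: z <- (z + 3)                 {28,29,30,31}
step 31: eval (z < (4 + (lane // 2))) {28,29,30,31}
step 32: eval ((lane // 4) != 7)      {0,1,2,3,4,5,6,7,8,9,10,11,12,13,14,15,16,17,18,19,20,21,22,23,24,25,26,27,28,29,30,31}
step 33: z <- lane                    {0,1,2,3,4,5,6,7,8,9,10,11,12,13,14,15,16,17,18,19,20,21,22,23,24,25,26,27}
step 34: w <- (min(w, lane) + (lane - -5)) {0,1,2,3,4,5,6,7,8,9,10,11,12,13,14,15,16,17,18,19,20,21,22,23,24,25,26,27}
step 35: z <- min((z % 3), max(w, z)) {0,1,2,3,4,5,6,7,8,9,10,11,12,13,14,15,16,17,18,19,20,21,22,23,24,25,26,27}
step 36: z <- z                       {28,29,30,31}
step 37: w <- ((12 % -3) * (12 - w))  {28,29,30,31}
step 38: z <- max(0, -3)              {28,29,30,31}
step 39: w <- ((9 % 2) * w)           {0,1,2,3,4,5,6,7,8,9,10,11,12,13,14,15,16,17,18,19,20,21,22,23,24,25,26,27,28,29,30,31}

Answer: 40 steps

z: 0,1,2,0,1,2,0,1,2,0,1,2,0,1,2,0,1,2,0,1,2,0,1,2,0,1,2,0,0,0,0,0
w: -4,-3,-2,-1,0,1,2,3,4,5,6,7,8,9,10,11,12,13,14,15,16,17,18,19,20,21,22,23,0,0,0,0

steps = 40; useful = 864; efficiency = 864/1280 = 27/40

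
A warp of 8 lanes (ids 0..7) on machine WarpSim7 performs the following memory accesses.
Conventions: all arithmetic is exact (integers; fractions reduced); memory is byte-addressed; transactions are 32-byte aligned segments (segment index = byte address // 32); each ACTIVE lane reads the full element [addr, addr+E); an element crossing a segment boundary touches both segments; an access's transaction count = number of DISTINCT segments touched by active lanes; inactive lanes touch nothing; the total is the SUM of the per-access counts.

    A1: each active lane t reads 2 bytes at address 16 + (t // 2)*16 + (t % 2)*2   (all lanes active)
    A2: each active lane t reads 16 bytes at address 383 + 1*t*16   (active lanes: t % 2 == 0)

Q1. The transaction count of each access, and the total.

A1: 3 transactions
A2: 5 transactions

Answer: 3,5; total 8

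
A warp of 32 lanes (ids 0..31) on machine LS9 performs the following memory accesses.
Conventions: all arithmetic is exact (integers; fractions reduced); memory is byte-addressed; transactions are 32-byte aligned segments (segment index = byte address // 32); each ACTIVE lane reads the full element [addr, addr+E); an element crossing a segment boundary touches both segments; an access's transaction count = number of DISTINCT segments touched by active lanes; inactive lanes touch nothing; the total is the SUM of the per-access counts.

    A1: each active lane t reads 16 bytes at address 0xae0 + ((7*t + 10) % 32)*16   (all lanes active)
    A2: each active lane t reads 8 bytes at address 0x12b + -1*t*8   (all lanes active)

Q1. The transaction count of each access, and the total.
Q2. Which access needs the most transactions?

A1: 16 transactions
A2: 9 transactions

Answer: 16,9; total 25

Answer: A1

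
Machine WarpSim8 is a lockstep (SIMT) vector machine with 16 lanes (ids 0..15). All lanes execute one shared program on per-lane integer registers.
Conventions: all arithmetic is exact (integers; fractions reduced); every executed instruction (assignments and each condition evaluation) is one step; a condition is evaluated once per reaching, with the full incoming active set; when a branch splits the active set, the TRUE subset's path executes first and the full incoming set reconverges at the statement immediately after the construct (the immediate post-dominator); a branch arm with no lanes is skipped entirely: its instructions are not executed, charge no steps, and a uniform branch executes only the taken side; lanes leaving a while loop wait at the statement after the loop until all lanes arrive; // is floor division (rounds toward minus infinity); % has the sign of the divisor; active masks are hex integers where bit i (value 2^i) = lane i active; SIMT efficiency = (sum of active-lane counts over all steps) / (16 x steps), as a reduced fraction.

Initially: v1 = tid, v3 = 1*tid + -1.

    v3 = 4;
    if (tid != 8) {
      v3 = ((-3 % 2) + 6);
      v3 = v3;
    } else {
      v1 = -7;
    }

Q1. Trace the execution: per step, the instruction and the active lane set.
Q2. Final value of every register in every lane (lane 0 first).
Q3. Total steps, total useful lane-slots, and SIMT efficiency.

step 0: v3 <- 4                      0xffff
step 1: eval (tid != 8)              0xffff
step 2: v3 <- ((-3 % 2) + 6)         0xfeff
step 3: v3 <- v3                     0xfeff
step 4: v1 <- -7                     0x0100

Answer: 5 steps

v1: 0,1,2,3,4,5,6,7,-7,9,10,11,12,13,14,15
v3: 7,7,7,7,7,7,7,7,4,7,7,7,7,7,7,7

steps = 5; useful = 63; efficiency = 63/80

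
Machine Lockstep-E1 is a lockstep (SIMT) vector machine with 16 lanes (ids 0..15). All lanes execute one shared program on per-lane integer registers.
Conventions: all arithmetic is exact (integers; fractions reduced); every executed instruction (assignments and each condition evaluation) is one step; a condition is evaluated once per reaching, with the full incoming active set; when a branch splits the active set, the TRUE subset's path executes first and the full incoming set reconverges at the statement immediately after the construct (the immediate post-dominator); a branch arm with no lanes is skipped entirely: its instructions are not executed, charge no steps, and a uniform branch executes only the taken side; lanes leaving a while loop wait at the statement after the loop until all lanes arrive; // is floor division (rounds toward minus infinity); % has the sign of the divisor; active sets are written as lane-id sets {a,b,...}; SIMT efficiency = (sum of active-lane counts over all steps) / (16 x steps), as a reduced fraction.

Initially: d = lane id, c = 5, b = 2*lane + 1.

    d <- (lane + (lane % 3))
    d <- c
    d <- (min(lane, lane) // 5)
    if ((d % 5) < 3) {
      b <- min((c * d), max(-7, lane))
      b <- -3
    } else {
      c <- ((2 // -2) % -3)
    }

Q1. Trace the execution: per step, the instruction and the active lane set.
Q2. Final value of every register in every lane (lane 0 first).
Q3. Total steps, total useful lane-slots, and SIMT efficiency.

step 0: d <- (lane + (lane % 3))     {0,1,2,3,4,5,6,7,8,9,10,11,12,13,14,15}
step 1: d <- c                       {0,1,2,3,4,5,6,7,8,9,10,11,12,13,14,15}
step 2: d <- (min(lane, lane) // 5)  {0,1,2,3,4,5,6,7,8,9,10,11,12,13,14,15}
step 3: eval ((d % 5) < 3)           {0,1,2,3,4,5,6,7,8,9,10,11,12,13,14,15}
step 4: b <- min((c * d), max(-7, lane)) {0,1,2,3,4,5,6,7,8,9,10,11,12,13,14}
step 5: b <- -3                      {0,1,2,3,4,5,6,7,8,9,10,11,12,13,14}
step 6: c <- ((2 // -2) % -3)        {15}

Answer: 7 steps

d: 0,0,0,0,0,1,1,1,1,1,2,2,2,2,2,3
c: 5,5,5,5,5,5,5,5,5,5,5,5,5,5,5,-1
b: -3,-3,-3,-3,-3,-3,-3,-3,-3,-3,-3,-3,-3,-3,-3,31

steps = 7; useful = 95; efficiency = 95/112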